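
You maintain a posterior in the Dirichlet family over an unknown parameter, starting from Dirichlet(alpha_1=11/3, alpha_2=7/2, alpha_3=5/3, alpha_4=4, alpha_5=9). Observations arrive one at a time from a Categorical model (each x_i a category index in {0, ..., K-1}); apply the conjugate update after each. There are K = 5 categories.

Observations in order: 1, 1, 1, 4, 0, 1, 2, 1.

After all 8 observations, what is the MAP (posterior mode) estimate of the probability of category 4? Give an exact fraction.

54/149

obs 1: x=1 → posterior Dirichlet(11/3, 9/2, 5/3, 4, 9)
obs 2: x=1 → posterior Dirichlet(11/3, 11/2, 5/3, 4, 9)
obs 3: x=1 → posterior Dirichlet(11/3, 13/2, 5/3, 4, 9)
obs 4: x=4 → posterior Dirichlet(11/3, 13/2, 5/3, 4, 10)
obs 5: x=0 → posterior Dirichlet(14/3, 13/2, 5/3, 4, 10)
obs 6: x=1 → posterior Dirichlet(14/3, 15/2, 5/3, 4, 10)
obs 7: x=2 → posterior Dirichlet(14/3, 15/2, 8/3, 4, 10)
obs 8: x=1 → posterior Dirichlet(14/3, 17/2, 8/3, 4, 10)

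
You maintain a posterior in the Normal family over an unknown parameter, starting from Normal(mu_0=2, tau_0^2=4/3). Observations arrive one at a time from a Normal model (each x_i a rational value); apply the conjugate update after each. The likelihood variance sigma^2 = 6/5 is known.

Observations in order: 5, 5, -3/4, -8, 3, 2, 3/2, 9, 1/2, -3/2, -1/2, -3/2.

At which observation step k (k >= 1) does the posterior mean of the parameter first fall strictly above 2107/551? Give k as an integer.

obs 1: x=5 → posterior Normal(68/19, 12/19)
obs 2: x=5 → posterior Normal(118/29, 12/29)
obs 3: x=-3/4 → posterior Normal(17/6, 4/13)
obs 4: x=-8 → posterior Normal(61/98, 12/49)
obs 5: x=3 → posterior Normal(121/118, 12/59)
obs 6: x=2 → posterior Normal(7/6, 4/23)
obs 7: x=3/2 → posterior Normal(191/158, 12/79)
obs 8: x=9 → posterior Normal(371/178, 12/89)
obs 9: x=1/2 → posterior Normal(127/66, 4/33)
obs 10: x=-3/2 → posterior Normal(351/218, 12/109)
obs 11: x=-1/2 → posterior Normal(341/238, 12/119)
obs 12: x=-3/2 → posterior Normal(311/258, 4/43)

k = 2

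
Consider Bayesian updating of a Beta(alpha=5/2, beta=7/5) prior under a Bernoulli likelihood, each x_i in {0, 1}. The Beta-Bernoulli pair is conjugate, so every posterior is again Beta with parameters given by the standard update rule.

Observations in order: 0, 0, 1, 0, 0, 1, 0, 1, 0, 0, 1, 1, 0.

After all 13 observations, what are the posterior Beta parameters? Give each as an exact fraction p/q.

obs 1: x=0 → posterior Beta(5/2, 12/5)
obs 2: x=0 → posterior Beta(5/2, 17/5)
obs 3: x=1 → posterior Beta(7/2, 17/5)
obs 4: x=0 → posterior Beta(7/2, 22/5)
obs 5: x=0 → posterior Beta(7/2, 27/5)
obs 6: x=1 → posterior Beta(9/2, 27/5)
obs 7: x=0 → posterior Beta(9/2, 32/5)
obs 8: x=1 → posterior Beta(11/2, 32/5)
obs 9: x=0 → posterior Beta(11/2, 37/5)
obs 10: x=0 → posterior Beta(11/2, 42/5)
obs 11: x=1 → posterior Beta(13/2, 42/5)
obs 12: x=1 → posterior Beta(15/2, 42/5)
obs 13: x=0 → posterior Beta(15/2, 47/5)

alpha=15/2, beta=47/5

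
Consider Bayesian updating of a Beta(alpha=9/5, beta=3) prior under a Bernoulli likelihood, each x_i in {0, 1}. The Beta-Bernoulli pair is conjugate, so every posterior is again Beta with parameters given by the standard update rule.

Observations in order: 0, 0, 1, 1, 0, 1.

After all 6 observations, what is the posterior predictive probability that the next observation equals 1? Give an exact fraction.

obs 1: x=0 → posterior Beta(9/5, 4)
obs 2: x=0 → posterior Beta(9/5, 5)
obs 3: x=1 → posterior Beta(14/5, 5)
obs 4: x=1 → posterior Beta(19/5, 5)
obs 5: x=0 → posterior Beta(19/5, 6)
obs 6: x=1 → posterior Beta(24/5, 6)

4/9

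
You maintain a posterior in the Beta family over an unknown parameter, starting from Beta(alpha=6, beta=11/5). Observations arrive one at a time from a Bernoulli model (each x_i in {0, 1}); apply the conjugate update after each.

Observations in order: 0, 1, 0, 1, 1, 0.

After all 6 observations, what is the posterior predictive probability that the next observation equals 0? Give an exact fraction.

obs 1: x=0 → posterior Beta(6, 16/5)
obs 2: x=1 → posterior Beta(7, 16/5)
obs 3: x=0 → posterior Beta(7, 21/5)
obs 4: x=1 → posterior Beta(8, 21/5)
obs 5: x=1 → posterior Beta(9, 21/5)
obs 6: x=0 → posterior Beta(9, 26/5)

26/71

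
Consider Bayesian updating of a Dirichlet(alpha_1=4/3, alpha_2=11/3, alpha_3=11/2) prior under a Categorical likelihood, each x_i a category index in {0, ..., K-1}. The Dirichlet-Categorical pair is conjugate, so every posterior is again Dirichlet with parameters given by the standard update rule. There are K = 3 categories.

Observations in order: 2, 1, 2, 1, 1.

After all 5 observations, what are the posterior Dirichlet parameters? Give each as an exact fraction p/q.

obs 1: x=2 → posterior Dirichlet(4/3, 11/3, 13/2)
obs 2: x=1 → posterior Dirichlet(4/3, 14/3, 13/2)
obs 3: x=2 → posterior Dirichlet(4/3, 14/3, 15/2)
obs 4: x=1 → posterior Dirichlet(4/3, 17/3, 15/2)
obs 5: x=1 → posterior Dirichlet(4/3, 20/3, 15/2)

alpha_1=4/3, alpha_2=20/3, alpha_3=15/2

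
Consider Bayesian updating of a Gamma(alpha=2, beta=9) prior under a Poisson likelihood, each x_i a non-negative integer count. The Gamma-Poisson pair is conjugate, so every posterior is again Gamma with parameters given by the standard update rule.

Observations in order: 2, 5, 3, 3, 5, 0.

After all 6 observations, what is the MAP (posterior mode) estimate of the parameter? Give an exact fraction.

19/15

obs 1: x=2 → posterior Gamma(4, 10)
obs 2: x=5 → posterior Gamma(9, 11)
obs 3: x=3 → posterior Gamma(12, 12)
obs 4: x=3 → posterior Gamma(15, 13)
obs 5: x=5 → posterior Gamma(20, 14)
obs 6: x=0 → posterior Gamma(20, 15)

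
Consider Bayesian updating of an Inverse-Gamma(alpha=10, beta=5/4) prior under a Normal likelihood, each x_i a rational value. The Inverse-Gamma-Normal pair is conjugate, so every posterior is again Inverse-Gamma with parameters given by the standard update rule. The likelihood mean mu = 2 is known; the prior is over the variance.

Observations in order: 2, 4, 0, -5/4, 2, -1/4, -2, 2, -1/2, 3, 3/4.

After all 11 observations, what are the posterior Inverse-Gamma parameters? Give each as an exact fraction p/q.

alpha=31/2, beta=815/32

obs 1: x=2 → posterior Inverse-Gamma(21/2, 5/4)
obs 2: x=4 → posterior Inverse-Gamma(11, 13/4)
obs 3: x=0 → posterior Inverse-Gamma(23/2, 21/4)
obs 4: x=-5/4 → posterior Inverse-Gamma(12, 337/32)
obs 5: x=2 → posterior Inverse-Gamma(25/2, 337/32)
obs 6: x=-1/4 → posterior Inverse-Gamma(13, 209/16)
obs 7: x=-2 → posterior Inverse-Gamma(27/2, 337/16)
obs 8: x=2 → posterior Inverse-Gamma(14, 337/16)
obs 9: x=-1/2 → posterior Inverse-Gamma(29/2, 387/16)
obs 10: x=3 → posterior Inverse-Gamma(15, 395/16)
obs 11: x=3/4 → posterior Inverse-Gamma(31/2, 815/32)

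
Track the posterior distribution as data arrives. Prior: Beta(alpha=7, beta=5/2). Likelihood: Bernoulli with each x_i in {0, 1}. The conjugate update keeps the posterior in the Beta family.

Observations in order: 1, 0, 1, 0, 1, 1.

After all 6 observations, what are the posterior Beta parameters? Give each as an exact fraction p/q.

obs 1: x=1 → posterior Beta(8, 5/2)
obs 2: x=0 → posterior Beta(8, 7/2)
obs 3: x=1 → posterior Beta(9, 7/2)
obs 4: x=0 → posterior Beta(9, 9/2)
obs 5: x=1 → posterior Beta(10, 9/2)
obs 6: x=1 → posterior Beta(11, 9/2)

alpha=11, beta=9/2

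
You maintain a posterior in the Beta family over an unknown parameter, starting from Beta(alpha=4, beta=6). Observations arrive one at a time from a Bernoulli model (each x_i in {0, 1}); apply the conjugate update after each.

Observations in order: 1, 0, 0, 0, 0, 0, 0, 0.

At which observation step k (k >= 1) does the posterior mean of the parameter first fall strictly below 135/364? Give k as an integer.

k = 4

obs 1: x=1 → posterior Beta(5, 6)
obs 2: x=0 → posterior Beta(5, 7)
obs 3: x=0 → posterior Beta(5, 8)
obs 4: x=0 → posterior Beta(5, 9)
obs 5: x=0 → posterior Beta(5, 10)
obs 6: x=0 → posterior Beta(5, 11)
obs 7: x=0 → posterior Beta(5, 12)
obs 8: x=0 → posterior Beta(5, 13)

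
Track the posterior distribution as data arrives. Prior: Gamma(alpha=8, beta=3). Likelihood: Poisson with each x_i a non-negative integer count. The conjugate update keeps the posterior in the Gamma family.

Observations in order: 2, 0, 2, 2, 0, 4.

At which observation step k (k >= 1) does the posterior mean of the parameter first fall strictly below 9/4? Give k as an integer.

obs 1: x=2 → posterior Gamma(10, 4)
obs 2: x=0 → posterior Gamma(10, 5)
obs 3: x=2 → posterior Gamma(12, 6)
obs 4: x=2 → posterior Gamma(14, 7)
obs 5: x=0 → posterior Gamma(14, 8)
obs 6: x=4 → posterior Gamma(18, 9)

k = 2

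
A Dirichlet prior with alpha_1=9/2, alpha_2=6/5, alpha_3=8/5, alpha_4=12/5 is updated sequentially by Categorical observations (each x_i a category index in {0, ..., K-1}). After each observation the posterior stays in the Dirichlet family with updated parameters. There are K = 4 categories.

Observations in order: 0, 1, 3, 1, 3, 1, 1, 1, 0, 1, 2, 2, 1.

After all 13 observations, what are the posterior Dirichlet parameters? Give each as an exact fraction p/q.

alpha_1=13/2, alpha_2=41/5, alpha_3=18/5, alpha_4=22/5

obs 1: x=0 → posterior Dirichlet(11/2, 6/5, 8/5, 12/5)
obs 2: x=1 → posterior Dirichlet(11/2, 11/5, 8/5, 12/5)
obs 3: x=3 → posterior Dirichlet(11/2, 11/5, 8/5, 17/5)
obs 4: x=1 → posterior Dirichlet(11/2, 16/5, 8/5, 17/5)
obs 5: x=3 → posterior Dirichlet(11/2, 16/5, 8/5, 22/5)
obs 6: x=1 → posterior Dirichlet(11/2, 21/5, 8/5, 22/5)
obs 7: x=1 → posterior Dirichlet(11/2, 26/5, 8/5, 22/5)
obs 8: x=1 → posterior Dirichlet(11/2, 31/5, 8/5, 22/5)
obs 9: x=0 → posterior Dirichlet(13/2, 31/5, 8/5, 22/5)
obs 10: x=1 → posterior Dirichlet(13/2, 36/5, 8/5, 22/5)
obs 11: x=2 → posterior Dirichlet(13/2, 36/5, 13/5, 22/5)
obs 12: x=2 → posterior Dirichlet(13/2, 36/5, 18/5, 22/5)
obs 13: x=1 → posterior Dirichlet(13/2, 41/5, 18/5, 22/5)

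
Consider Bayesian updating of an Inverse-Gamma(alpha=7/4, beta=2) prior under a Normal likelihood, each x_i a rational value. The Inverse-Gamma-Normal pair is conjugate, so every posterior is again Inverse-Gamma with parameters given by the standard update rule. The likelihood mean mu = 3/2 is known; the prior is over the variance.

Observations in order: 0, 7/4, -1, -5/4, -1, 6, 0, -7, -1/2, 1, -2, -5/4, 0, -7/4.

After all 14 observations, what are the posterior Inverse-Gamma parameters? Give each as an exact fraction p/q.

alpha=35/4, beta=79

obs 1: x=0 → posterior Inverse-Gamma(9/4, 25/8)
obs 2: x=7/4 → posterior Inverse-Gamma(11/4, 101/32)
obs 3: x=-1 → posterior Inverse-Gamma(13/4, 201/32)
obs 4: x=-5/4 → posterior Inverse-Gamma(15/4, 161/16)
obs 5: x=-1 → posterior Inverse-Gamma(17/4, 211/16)
obs 6: x=6 → posterior Inverse-Gamma(19/4, 373/16)
obs 7: x=0 → posterior Inverse-Gamma(21/4, 391/16)
obs 8: x=-7 → posterior Inverse-Gamma(23/4, 969/16)
obs 9: x=-1/2 → posterior Inverse-Gamma(25/4, 1001/16)
obs 10: x=1 → posterior Inverse-Gamma(27/4, 1003/16)
obs 11: x=-2 → posterior Inverse-Gamma(29/4, 1101/16)
obs 12: x=-5/4 → posterior Inverse-Gamma(31/4, 2323/32)
obs 13: x=0 → posterior Inverse-Gamma(33/4, 2359/32)
obs 14: x=-7/4 → posterior Inverse-Gamma(35/4, 79)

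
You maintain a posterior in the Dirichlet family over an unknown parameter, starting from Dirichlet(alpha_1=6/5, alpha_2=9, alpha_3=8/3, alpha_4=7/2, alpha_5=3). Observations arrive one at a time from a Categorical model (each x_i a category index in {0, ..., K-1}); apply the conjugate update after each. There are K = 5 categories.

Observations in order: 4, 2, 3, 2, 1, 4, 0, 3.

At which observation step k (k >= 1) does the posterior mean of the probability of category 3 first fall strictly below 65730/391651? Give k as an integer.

k = 2

obs 1: x=4 → posterior Dirichlet(6/5, 9, 8/3, 7/2, 4)
obs 2: x=2 → posterior Dirichlet(6/5, 9, 11/3, 7/2, 4)
obs 3: x=3 → posterior Dirichlet(6/5, 9, 11/3, 9/2, 4)
obs 4: x=2 → posterior Dirichlet(6/5, 9, 14/3, 9/2, 4)
obs 5: x=1 → posterior Dirichlet(6/5, 10, 14/3, 9/2, 4)
obs 6: x=4 → posterior Dirichlet(6/5, 10, 14/3, 9/2, 5)
obs 7: x=0 → posterior Dirichlet(11/5, 10, 14/3, 9/2, 5)
obs 8: x=3 → posterior Dirichlet(11/5, 10, 14/3, 11/2, 5)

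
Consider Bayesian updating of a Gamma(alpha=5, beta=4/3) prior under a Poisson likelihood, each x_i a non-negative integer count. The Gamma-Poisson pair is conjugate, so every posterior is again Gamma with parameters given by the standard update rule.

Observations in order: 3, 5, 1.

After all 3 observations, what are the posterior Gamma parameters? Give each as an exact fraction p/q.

alpha=14, beta=13/3

obs 1: x=3 → posterior Gamma(8, 7/3)
obs 2: x=5 → posterior Gamma(13, 10/3)
obs 3: x=1 → posterior Gamma(14, 13/3)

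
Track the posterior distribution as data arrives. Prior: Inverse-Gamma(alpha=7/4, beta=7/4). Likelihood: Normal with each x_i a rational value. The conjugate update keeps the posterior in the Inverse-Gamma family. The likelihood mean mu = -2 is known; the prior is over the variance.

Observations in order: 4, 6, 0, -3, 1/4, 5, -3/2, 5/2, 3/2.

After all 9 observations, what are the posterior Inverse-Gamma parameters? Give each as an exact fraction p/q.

alpha=25/4, beta=3125/32

obs 1: x=4 → posterior Inverse-Gamma(9/4, 79/4)
obs 2: x=6 → posterior Inverse-Gamma(11/4, 207/4)
obs 3: x=0 → posterior Inverse-Gamma(13/4, 215/4)
obs 4: x=-3 → posterior Inverse-Gamma(15/4, 217/4)
obs 5: x=1/4 → posterior Inverse-Gamma(17/4, 1817/32)
obs 6: x=5 → posterior Inverse-Gamma(19/4, 2601/32)
obs 7: x=-3/2 → posterior Inverse-Gamma(21/4, 2605/32)
obs 8: x=5/2 → posterior Inverse-Gamma(23/4, 2929/32)
obs 9: x=3/2 → posterior Inverse-Gamma(25/4, 3125/32)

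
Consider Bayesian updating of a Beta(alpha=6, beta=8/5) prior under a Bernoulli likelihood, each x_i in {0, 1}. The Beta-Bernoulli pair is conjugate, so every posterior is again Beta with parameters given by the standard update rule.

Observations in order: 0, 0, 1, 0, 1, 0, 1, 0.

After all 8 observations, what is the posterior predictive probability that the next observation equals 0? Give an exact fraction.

11/26

obs 1: x=0 → posterior Beta(6, 13/5)
obs 2: x=0 → posterior Beta(6, 18/5)
obs 3: x=1 → posterior Beta(7, 18/5)
obs 4: x=0 → posterior Beta(7, 23/5)
obs 5: x=1 → posterior Beta(8, 23/5)
obs 6: x=0 → posterior Beta(8, 28/5)
obs 7: x=1 → posterior Beta(9, 28/5)
obs 8: x=0 → posterior Beta(9, 33/5)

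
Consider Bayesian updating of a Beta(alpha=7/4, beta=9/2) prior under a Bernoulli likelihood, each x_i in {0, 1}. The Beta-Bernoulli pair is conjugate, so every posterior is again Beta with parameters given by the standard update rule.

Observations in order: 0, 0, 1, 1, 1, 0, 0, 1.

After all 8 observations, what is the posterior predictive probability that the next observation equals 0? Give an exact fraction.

34/57

obs 1: x=0 → posterior Beta(7/4, 11/2)
obs 2: x=0 → posterior Beta(7/4, 13/2)
obs 3: x=1 → posterior Beta(11/4, 13/2)
obs 4: x=1 → posterior Beta(15/4, 13/2)
obs 5: x=1 → posterior Beta(19/4, 13/2)
obs 6: x=0 → posterior Beta(19/4, 15/2)
obs 7: x=0 → posterior Beta(19/4, 17/2)
obs 8: x=1 → posterior Beta(23/4, 17/2)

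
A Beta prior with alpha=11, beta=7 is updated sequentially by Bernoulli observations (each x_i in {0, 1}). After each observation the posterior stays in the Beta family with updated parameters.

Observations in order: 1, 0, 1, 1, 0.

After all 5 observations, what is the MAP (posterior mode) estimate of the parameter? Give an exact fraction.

13/21

obs 1: x=1 → posterior Beta(12, 7)
obs 2: x=0 → posterior Beta(12, 8)
obs 3: x=1 → posterior Beta(13, 8)
obs 4: x=1 → posterior Beta(14, 8)
obs 5: x=0 → posterior Beta(14, 9)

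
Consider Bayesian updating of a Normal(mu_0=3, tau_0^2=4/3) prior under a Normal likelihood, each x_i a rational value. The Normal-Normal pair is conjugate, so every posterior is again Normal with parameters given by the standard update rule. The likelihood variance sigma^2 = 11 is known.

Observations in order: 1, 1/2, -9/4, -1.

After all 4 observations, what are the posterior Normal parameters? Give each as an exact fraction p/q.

mu_0=92/49, tau_0^2=44/49

obs 1: x=1 → posterior Normal(103/37, 44/37)
obs 2: x=1/2 → posterior Normal(105/41, 44/41)
obs 3: x=-9/4 → posterior Normal(32/15, 44/45)
obs 4: x=-1 → posterior Normal(92/49, 44/49)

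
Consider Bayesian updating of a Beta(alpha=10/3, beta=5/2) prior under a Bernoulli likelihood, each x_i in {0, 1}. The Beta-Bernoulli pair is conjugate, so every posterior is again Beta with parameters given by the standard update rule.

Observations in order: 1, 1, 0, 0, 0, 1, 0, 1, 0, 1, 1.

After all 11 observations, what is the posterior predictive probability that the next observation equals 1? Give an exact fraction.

obs 1: x=1 → posterior Beta(13/3, 5/2)
obs 2: x=1 → posterior Beta(16/3, 5/2)
obs 3: x=0 → posterior Beta(16/3, 7/2)
obs 4: x=0 → posterior Beta(16/3, 9/2)
obs 5: x=0 → posterior Beta(16/3, 11/2)
obs 6: x=1 → posterior Beta(19/3, 11/2)
obs 7: x=0 → posterior Beta(19/3, 13/2)
obs 8: x=1 → posterior Beta(22/3, 13/2)
obs 9: x=0 → posterior Beta(22/3, 15/2)
obs 10: x=1 → posterior Beta(25/3, 15/2)
obs 11: x=1 → posterior Beta(28/3, 15/2)

56/101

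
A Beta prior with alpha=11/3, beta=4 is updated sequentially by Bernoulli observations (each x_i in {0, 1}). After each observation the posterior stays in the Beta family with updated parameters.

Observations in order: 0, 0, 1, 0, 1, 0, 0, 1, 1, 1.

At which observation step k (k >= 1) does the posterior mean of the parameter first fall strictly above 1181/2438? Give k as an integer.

obs 1: x=0 → posterior Beta(11/3, 5)
obs 2: x=0 → posterior Beta(11/3, 6)
obs 3: x=1 → posterior Beta(14/3, 6)
obs 4: x=0 → posterior Beta(14/3, 7)
obs 5: x=1 → posterior Beta(17/3, 7)
obs 6: x=0 → posterior Beta(17/3, 8)
obs 7: x=0 → posterior Beta(17/3, 9)
obs 8: x=1 → posterior Beta(20/3, 9)
obs 9: x=1 → posterior Beta(23/3, 9)
obs 10: x=1 → posterior Beta(26/3, 9)

k = 10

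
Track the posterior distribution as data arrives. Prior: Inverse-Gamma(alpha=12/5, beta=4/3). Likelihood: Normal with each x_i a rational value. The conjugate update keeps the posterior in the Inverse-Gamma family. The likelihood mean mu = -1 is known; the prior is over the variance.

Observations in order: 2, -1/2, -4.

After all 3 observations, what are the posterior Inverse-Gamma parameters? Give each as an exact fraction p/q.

obs 1: x=2 → posterior Inverse-Gamma(29/10, 35/6)
obs 2: x=-1/2 → posterior Inverse-Gamma(17/5, 143/24)
obs 3: x=-4 → posterior Inverse-Gamma(39/10, 251/24)

alpha=39/10, beta=251/24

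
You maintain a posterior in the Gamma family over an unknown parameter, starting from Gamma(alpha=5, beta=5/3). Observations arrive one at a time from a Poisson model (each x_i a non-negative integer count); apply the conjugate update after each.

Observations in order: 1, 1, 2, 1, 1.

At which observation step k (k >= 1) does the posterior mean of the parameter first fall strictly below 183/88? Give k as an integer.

obs 1: x=1 → posterior Gamma(6, 8/3)
obs 2: x=1 → posterior Gamma(7, 11/3)
obs 3: x=2 → posterior Gamma(9, 14/3)
obs 4: x=1 → posterior Gamma(10, 17/3)
obs 5: x=1 → posterior Gamma(11, 20/3)

k = 2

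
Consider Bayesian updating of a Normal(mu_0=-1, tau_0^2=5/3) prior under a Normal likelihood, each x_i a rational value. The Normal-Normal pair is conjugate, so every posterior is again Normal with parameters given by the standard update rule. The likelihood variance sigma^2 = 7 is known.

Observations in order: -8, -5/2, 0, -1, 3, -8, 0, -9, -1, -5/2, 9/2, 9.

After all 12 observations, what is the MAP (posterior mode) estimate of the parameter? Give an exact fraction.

obs 1: x=-8 → posterior Normal(-61/26, 35/26)
obs 2: x=-5/2 → posterior Normal(-147/62, 35/31)
obs 3: x=0 → posterior Normal(-49/24, 35/36)
obs 4: x=-1 → posterior Normal(-157/82, 35/41)
obs 5: x=3 → posterior Normal(-127/92, 35/46)
obs 6: x=-8 → posterior Normal(-69/34, 35/51)
obs 7: x=0 → posterior Normal(-207/112, 5/8)
obs 8: x=-9 → posterior Normal(-297/122, 35/61)
obs 9: x=-1 → posterior Normal(-307/132, 35/66)
obs 10: x=-5/2 → posterior Normal(-166/71, 35/71)
obs 11: x=9/2 → posterior Normal(-287/152, 35/76)
obs 12: x=9 → posterior Normal(-197/162, 35/81)

-197/162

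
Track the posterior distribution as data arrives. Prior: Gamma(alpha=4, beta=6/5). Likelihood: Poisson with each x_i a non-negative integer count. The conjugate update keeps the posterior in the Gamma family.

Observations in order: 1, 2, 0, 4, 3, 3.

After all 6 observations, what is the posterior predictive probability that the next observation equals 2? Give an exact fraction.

1095907634839619401780769587200/4394336169668803158610484050361

obs 1: x=1 → posterior Gamma(5, 11/5)
obs 2: x=2 → posterior Gamma(7, 16/5)
obs 3: x=0 → posterior Gamma(7, 21/5)
obs 4: x=4 → posterior Gamma(11, 26/5)
obs 5: x=3 → posterior Gamma(14, 31/5)
obs 6: x=3 → posterior Gamma(17, 36/5)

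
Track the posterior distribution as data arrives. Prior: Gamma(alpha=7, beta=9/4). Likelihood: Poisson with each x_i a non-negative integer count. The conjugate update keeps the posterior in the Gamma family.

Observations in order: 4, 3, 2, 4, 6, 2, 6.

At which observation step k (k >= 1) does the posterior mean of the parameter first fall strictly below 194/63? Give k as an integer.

k = 3

obs 1: x=4 → posterior Gamma(11, 13/4)
obs 2: x=3 → posterior Gamma(14, 17/4)
obs 3: x=2 → posterior Gamma(16, 21/4)
obs 4: x=4 → posterior Gamma(20, 25/4)
obs 5: x=6 → posterior Gamma(26, 29/4)
obs 6: x=2 → posterior Gamma(28, 33/4)
obs 7: x=6 → posterior Gamma(34, 37/4)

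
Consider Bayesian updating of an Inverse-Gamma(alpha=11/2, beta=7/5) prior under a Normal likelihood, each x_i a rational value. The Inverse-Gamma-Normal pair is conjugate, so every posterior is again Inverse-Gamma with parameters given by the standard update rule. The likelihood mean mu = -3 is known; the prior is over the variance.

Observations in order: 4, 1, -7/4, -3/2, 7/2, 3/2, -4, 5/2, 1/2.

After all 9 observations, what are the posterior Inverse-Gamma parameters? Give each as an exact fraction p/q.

obs 1: x=4 → posterior Inverse-Gamma(6, 259/10)
obs 2: x=1 → posterior Inverse-Gamma(13/2, 339/10)
obs 3: x=-7/4 → posterior Inverse-Gamma(7, 5549/160)
obs 4: x=-3/2 → posterior Inverse-Gamma(15/2, 5729/160)
obs 5: x=7/2 → posterior Inverse-Gamma(8, 9109/160)
obs 6: x=3/2 → posterior Inverse-Gamma(17/2, 10729/160)
obs 7: x=-4 → posterior Inverse-Gamma(9, 10809/160)
obs 8: x=5/2 → posterior Inverse-Gamma(19/2, 13229/160)
obs 9: x=1/2 → posterior Inverse-Gamma(10, 14209/160)

alpha=10, beta=14209/160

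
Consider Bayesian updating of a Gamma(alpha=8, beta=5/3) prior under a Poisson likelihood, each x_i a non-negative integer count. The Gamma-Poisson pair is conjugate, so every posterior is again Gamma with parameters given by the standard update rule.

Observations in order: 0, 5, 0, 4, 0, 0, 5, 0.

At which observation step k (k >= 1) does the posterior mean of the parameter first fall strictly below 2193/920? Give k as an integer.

k = 6

obs 1: x=0 → posterior Gamma(8, 8/3)
obs 2: x=5 → posterior Gamma(13, 11/3)
obs 3: x=0 → posterior Gamma(13, 14/3)
obs 4: x=4 → posterior Gamma(17, 17/3)
obs 5: x=0 → posterior Gamma(17, 20/3)
obs 6: x=0 → posterior Gamma(17, 23/3)
obs 7: x=5 → posterior Gamma(22, 26/3)
obs 8: x=0 → posterior Gamma(22, 29/3)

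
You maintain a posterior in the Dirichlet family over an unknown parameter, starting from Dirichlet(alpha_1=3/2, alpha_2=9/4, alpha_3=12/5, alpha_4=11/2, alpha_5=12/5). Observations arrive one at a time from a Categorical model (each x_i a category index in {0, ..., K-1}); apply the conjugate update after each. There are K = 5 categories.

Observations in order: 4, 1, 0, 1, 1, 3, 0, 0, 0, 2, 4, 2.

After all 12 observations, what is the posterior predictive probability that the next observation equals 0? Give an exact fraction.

110/521

obs 1: x=4 → posterior Dirichlet(3/2, 9/4, 12/5, 11/2, 17/5)
obs 2: x=1 → posterior Dirichlet(3/2, 13/4, 12/5, 11/2, 17/5)
obs 3: x=0 → posterior Dirichlet(5/2, 13/4, 12/5, 11/2, 17/5)
obs 4: x=1 → posterior Dirichlet(5/2, 17/4, 12/5, 11/2, 17/5)
obs 5: x=1 → posterior Dirichlet(5/2, 21/4, 12/5, 11/2, 17/5)
obs 6: x=3 → posterior Dirichlet(5/2, 21/4, 12/5, 13/2, 17/5)
obs 7: x=0 → posterior Dirichlet(7/2, 21/4, 12/5, 13/2, 17/5)
obs 8: x=0 → posterior Dirichlet(9/2, 21/4, 12/5, 13/2, 17/5)
obs 9: x=0 → posterior Dirichlet(11/2, 21/4, 12/5, 13/2, 17/5)
obs 10: x=2 → posterior Dirichlet(11/2, 21/4, 17/5, 13/2, 17/5)
obs 11: x=4 → posterior Dirichlet(11/2, 21/4, 17/5, 13/2, 22/5)
obs 12: x=2 → posterior Dirichlet(11/2, 21/4, 22/5, 13/2, 22/5)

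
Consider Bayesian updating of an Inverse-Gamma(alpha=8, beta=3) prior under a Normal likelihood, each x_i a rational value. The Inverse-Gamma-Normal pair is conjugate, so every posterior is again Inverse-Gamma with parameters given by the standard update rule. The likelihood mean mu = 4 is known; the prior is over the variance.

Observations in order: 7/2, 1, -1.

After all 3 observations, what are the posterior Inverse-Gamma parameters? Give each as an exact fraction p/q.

obs 1: x=7/2 → posterior Inverse-Gamma(17/2, 25/8)
obs 2: x=1 → posterior Inverse-Gamma(9, 61/8)
obs 3: x=-1 → posterior Inverse-Gamma(19/2, 161/8)

alpha=19/2, beta=161/8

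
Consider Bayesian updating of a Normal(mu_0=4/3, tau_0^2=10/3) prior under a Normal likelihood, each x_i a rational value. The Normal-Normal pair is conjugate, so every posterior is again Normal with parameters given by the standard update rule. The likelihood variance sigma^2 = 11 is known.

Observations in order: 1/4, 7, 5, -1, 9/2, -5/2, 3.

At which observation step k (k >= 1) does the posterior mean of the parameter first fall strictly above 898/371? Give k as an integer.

k = 3

obs 1: x=1/4 → posterior Normal(93/86, 110/43)
obs 2: x=7 → posterior Normal(233/106, 110/53)
obs 3: x=5 → posterior Normal(37/14, 110/63)
obs 4: x=-1 → posterior Normal(313/146, 110/73)
obs 5: x=9/2 → posterior Normal(403/166, 110/83)
obs 6: x=-5/2 → posterior Normal(353/186, 110/93)
obs 7: x=3 → posterior Normal(413/206, 110/103)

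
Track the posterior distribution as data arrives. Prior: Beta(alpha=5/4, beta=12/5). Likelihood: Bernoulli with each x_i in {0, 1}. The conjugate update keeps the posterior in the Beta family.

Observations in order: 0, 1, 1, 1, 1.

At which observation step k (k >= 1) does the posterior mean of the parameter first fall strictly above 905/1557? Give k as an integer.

k = 5

obs 1: x=0 → posterior Beta(5/4, 17/5)
obs 2: x=1 → posterior Beta(9/4, 17/5)
obs 3: x=1 → posterior Beta(13/4, 17/5)
obs 4: x=1 → posterior Beta(17/4, 17/5)
obs 5: x=1 → posterior Beta(21/4, 17/5)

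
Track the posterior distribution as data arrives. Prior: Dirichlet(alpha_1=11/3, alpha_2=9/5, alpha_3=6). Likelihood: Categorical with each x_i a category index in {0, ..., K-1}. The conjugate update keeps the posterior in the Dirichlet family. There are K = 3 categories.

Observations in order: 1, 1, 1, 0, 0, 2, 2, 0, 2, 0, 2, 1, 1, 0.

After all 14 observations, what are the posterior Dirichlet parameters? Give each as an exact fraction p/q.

obs 1: x=1 → posterior Dirichlet(11/3, 14/5, 6)
obs 2: x=1 → posterior Dirichlet(11/3, 19/5, 6)
obs 3: x=1 → posterior Dirichlet(11/3, 24/5, 6)
obs 4: x=0 → posterior Dirichlet(14/3, 24/5, 6)
obs 5: x=0 → posterior Dirichlet(17/3, 24/5, 6)
obs 6: x=2 → posterior Dirichlet(17/3, 24/5, 7)
obs 7: x=2 → posterior Dirichlet(17/3, 24/5, 8)
obs 8: x=0 → posterior Dirichlet(20/3, 24/5, 8)
obs 9: x=2 → posterior Dirichlet(20/3, 24/5, 9)
obs 10: x=0 → posterior Dirichlet(23/3, 24/5, 9)
obs 11: x=2 → posterior Dirichlet(23/3, 24/5, 10)
obs 12: x=1 → posterior Dirichlet(23/3, 29/5, 10)
obs 13: x=1 → posterior Dirichlet(23/3, 34/5, 10)
obs 14: x=0 → posterior Dirichlet(26/3, 34/5, 10)

alpha_1=26/3, alpha_2=34/5, alpha_3=10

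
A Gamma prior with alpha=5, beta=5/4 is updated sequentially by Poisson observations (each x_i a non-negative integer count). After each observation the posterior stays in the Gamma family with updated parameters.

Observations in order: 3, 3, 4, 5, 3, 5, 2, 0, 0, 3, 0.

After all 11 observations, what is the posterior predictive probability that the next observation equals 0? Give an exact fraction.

obs 1: x=3 → posterior Gamma(8, 9/4)
obs 2: x=3 → posterior Gamma(11, 13/4)
obs 3: x=4 → posterior Gamma(15, 17/4)
obs 4: x=5 → posterior Gamma(20, 21/4)
obs 5: x=3 → posterior Gamma(23, 25/4)
obs 6: x=5 → posterior Gamma(28, 29/4)
obs 7: x=2 → posterior Gamma(30, 33/4)
obs 8: x=0 → posterior Gamma(30, 37/4)
obs 9: x=0 → posterior Gamma(30, 41/4)
obs 10: x=3 → posterior Gamma(33, 45/4)
obs 11: x=0 → posterior Gamma(33, 49/4)

59768263894155949306790119265585619217025149412430681649/796349472692055569551001636716942643286351234312350133173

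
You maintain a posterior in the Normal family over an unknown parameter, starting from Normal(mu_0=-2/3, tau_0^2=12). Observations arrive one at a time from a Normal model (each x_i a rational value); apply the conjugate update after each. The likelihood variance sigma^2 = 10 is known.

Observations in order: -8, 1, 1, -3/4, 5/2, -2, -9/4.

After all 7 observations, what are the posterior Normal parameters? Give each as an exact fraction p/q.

obs 1: x=-8 → posterior Normal(-14/3, 60/11)
obs 2: x=1 → posterior Normal(-8/3, 60/17)
obs 3: x=1 → posterior Normal(-118/69, 60/23)
obs 4: x=-3/4 → posterior Normal(-263/174, 60/29)
obs 5: x=5/2 → posterior Normal(-173/210, 12/7)
obs 6: x=-2 → posterior Normal(-245/246, 60/41)
obs 7: x=-9/4 → posterior Normal(-163/141, 60/47)

mu_0=-163/141, tau_0^2=60/47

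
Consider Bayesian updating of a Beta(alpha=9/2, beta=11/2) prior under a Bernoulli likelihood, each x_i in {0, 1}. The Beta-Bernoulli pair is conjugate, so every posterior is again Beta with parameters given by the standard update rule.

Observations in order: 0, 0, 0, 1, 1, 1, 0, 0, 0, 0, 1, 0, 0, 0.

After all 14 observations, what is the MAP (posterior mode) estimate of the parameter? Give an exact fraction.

obs 1: x=0 → posterior Beta(9/2, 13/2)
obs 2: x=0 → posterior Beta(9/2, 15/2)
obs 3: x=0 → posterior Beta(9/2, 17/2)
obs 4: x=1 → posterior Beta(11/2, 17/2)
obs 5: x=1 → posterior Beta(13/2, 17/2)
obs 6: x=1 → posterior Beta(15/2, 17/2)
obs 7: x=0 → posterior Beta(15/2, 19/2)
obs 8: x=0 → posterior Beta(15/2, 21/2)
obs 9: x=0 → posterior Beta(15/2, 23/2)
obs 10: x=0 → posterior Beta(15/2, 25/2)
obs 11: x=1 → posterior Beta(17/2, 25/2)
obs 12: x=0 → posterior Beta(17/2, 27/2)
obs 13: x=0 → posterior Beta(17/2, 29/2)
obs 14: x=0 → posterior Beta(17/2, 31/2)

15/44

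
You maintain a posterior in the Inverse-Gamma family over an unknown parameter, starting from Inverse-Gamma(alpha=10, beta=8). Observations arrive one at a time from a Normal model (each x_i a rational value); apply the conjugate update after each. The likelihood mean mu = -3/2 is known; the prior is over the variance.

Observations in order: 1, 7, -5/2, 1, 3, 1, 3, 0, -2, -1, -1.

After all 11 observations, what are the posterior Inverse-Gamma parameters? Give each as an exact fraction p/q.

obs 1: x=1 → posterior Inverse-Gamma(21/2, 89/8)
obs 2: x=7 → posterior Inverse-Gamma(11, 189/4)
obs 3: x=-5/2 → posterior Inverse-Gamma(23/2, 191/4)
obs 4: x=1 → posterior Inverse-Gamma(12, 407/8)
obs 5: x=3 → posterior Inverse-Gamma(25/2, 61)
obs 6: x=1 → posterior Inverse-Gamma(13, 513/8)
obs 7: x=3 → posterior Inverse-Gamma(27/2, 297/4)
obs 8: x=0 → posterior Inverse-Gamma(14, 603/8)
obs 9: x=-2 → posterior Inverse-Gamma(29/2, 151/2)
obs 10: x=-1 → posterior Inverse-Gamma(15, 605/8)
obs 11: x=-1 → posterior Inverse-Gamma(31/2, 303/4)

alpha=31/2, beta=303/4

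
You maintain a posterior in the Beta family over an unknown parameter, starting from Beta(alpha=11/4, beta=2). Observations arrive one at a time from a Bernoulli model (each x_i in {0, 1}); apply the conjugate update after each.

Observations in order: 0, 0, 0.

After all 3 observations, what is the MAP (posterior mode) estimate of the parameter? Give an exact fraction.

7/23

obs 1: x=0 → posterior Beta(11/4, 3)
obs 2: x=0 → posterior Beta(11/4, 4)
obs 3: x=0 → posterior Beta(11/4, 5)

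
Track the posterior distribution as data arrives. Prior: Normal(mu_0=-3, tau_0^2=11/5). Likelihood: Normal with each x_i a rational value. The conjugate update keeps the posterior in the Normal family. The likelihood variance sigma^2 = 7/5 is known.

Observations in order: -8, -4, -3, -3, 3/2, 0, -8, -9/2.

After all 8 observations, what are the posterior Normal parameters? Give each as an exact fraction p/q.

mu_0=-68/19, tau_0^2=77/475

obs 1: x=-8 → posterior Normal(-109/18, 77/90)
obs 2: x=-4 → posterior Normal(-153/29, 77/145)
obs 3: x=-3 → posterior Normal(-93/20, 77/200)
obs 4: x=-3 → posterior Normal(-73/17, 77/255)
obs 5: x=3/2 → posterior Normal(-405/124, 77/310)
obs 6: x=0 → posterior Normal(-405/146, 77/365)
obs 7: x=-8 → posterior Normal(-83/24, 11/60)
obs 8: x=-9/2 → posterior Normal(-68/19, 77/475)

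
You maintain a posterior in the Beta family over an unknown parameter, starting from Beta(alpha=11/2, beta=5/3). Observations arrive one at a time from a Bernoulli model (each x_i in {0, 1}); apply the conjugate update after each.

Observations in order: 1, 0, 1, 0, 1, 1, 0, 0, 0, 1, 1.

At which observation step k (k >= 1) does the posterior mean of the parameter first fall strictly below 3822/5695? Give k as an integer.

obs 1: x=1 → posterior Beta(13/2, 5/3)
obs 2: x=0 → posterior Beta(13/2, 8/3)
obs 3: x=1 → posterior Beta(15/2, 8/3)
obs 4: x=0 → posterior Beta(15/2, 11/3)
obs 5: x=1 → posterior Beta(17/2, 11/3)
obs 6: x=1 → posterior Beta(19/2, 11/3)
obs 7: x=0 → posterior Beta(19/2, 14/3)
obs 8: x=0 → posterior Beta(19/2, 17/3)
obs 9: x=0 → posterior Beta(19/2, 20/3)
obs 10: x=1 → posterior Beta(21/2, 20/3)
obs 11: x=1 → posterior Beta(23/2, 20/3)

k = 7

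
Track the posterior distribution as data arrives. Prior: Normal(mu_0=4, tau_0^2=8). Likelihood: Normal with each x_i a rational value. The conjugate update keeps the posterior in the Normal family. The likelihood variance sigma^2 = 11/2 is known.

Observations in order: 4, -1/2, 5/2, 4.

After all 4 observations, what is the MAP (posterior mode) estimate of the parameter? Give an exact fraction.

obs 1: x=4 → posterior Normal(4, 88/27)
obs 2: x=-1/2 → posterior Normal(100/43, 88/43)
obs 3: x=5/2 → posterior Normal(140/59, 88/59)
obs 4: x=4 → posterior Normal(68/25, 88/75)

68/25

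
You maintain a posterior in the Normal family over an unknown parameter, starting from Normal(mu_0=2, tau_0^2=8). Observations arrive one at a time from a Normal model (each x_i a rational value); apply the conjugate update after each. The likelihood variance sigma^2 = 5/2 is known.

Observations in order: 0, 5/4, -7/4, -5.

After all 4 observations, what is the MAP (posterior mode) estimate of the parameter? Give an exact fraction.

-26/23

obs 1: x=0 → posterior Normal(10/21, 40/21)
obs 2: x=5/4 → posterior Normal(30/37, 40/37)
obs 3: x=-7/4 → posterior Normal(2/53, 40/53)
obs 4: x=-5 → posterior Normal(-26/23, 40/69)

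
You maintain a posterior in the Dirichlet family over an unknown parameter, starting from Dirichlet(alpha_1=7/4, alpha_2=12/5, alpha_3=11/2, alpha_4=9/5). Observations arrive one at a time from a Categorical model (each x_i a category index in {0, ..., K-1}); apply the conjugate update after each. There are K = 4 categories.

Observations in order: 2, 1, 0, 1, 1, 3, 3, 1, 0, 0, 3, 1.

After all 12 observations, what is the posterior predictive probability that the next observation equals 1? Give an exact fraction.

148/469

obs 1: x=2 → posterior Dirichlet(7/4, 12/5, 13/2, 9/5)
obs 2: x=1 → posterior Dirichlet(7/4, 17/5, 13/2, 9/5)
obs 3: x=0 → posterior Dirichlet(11/4, 17/5, 13/2, 9/5)
obs 4: x=1 → posterior Dirichlet(11/4, 22/5, 13/2, 9/5)
obs 5: x=1 → posterior Dirichlet(11/4, 27/5, 13/2, 9/5)
obs 6: x=3 → posterior Dirichlet(11/4, 27/5, 13/2, 14/5)
obs 7: x=3 → posterior Dirichlet(11/4, 27/5, 13/2, 19/5)
obs 8: x=1 → posterior Dirichlet(11/4, 32/5, 13/2, 19/5)
obs 9: x=0 → posterior Dirichlet(15/4, 32/5, 13/2, 19/5)
obs 10: x=0 → posterior Dirichlet(19/4, 32/5, 13/2, 19/5)
obs 11: x=3 → posterior Dirichlet(19/4, 32/5, 13/2, 24/5)
obs 12: x=1 → posterior Dirichlet(19/4, 37/5, 13/2, 24/5)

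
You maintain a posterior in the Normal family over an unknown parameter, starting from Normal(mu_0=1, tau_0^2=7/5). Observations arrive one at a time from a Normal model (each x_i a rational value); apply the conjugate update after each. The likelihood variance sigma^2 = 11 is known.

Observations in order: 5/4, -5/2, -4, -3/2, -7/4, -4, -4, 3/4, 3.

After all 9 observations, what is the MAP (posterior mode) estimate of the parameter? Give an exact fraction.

obs 1: x=5/4 → posterior Normal(255/248, 77/62)
obs 2: x=-5/2 → posterior Normal(185/276, 77/69)
obs 3: x=-4 → posterior Normal(73/304, 77/76)
obs 4: x=-3/2 → posterior Normal(31/332, 77/83)
obs 5: x=-7/4 → posterior Normal(-1/20, 77/90)
obs 6: x=-4 → posterior Normal(-65/194, 77/97)
obs 7: x=-4 → posterior Normal(-121/208, 77/104)
obs 8: x=3/4 → posterior Normal(-221/444, 77/111)
obs 9: x=3 → posterior Normal(-137/472, 77/118)

-137/472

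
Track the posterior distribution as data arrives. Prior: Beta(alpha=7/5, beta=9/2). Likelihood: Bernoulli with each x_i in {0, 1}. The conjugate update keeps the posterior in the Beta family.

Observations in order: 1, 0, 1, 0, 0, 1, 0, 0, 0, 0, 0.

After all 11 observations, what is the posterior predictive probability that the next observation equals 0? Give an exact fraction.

125/169

obs 1: x=1 → posterior Beta(12/5, 9/2)
obs 2: x=0 → posterior Beta(12/5, 11/2)
obs 3: x=1 → posterior Beta(17/5, 11/2)
obs 4: x=0 → posterior Beta(17/5, 13/2)
obs 5: x=0 → posterior Beta(17/5, 15/2)
obs 6: x=1 → posterior Beta(22/5, 15/2)
obs 7: x=0 → posterior Beta(22/5, 17/2)
obs 8: x=0 → posterior Beta(22/5, 19/2)
obs 9: x=0 → posterior Beta(22/5, 21/2)
obs 10: x=0 → posterior Beta(22/5, 23/2)
obs 11: x=0 → posterior Beta(22/5, 25/2)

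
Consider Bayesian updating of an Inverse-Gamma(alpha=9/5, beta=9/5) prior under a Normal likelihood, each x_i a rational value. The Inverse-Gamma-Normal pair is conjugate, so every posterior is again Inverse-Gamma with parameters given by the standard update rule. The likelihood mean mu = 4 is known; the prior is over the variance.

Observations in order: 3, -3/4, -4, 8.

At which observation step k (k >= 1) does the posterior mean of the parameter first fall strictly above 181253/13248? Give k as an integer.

k = 3

obs 1: x=3 → posterior Inverse-Gamma(23/10, 23/10)
obs 2: x=-3/4 → posterior Inverse-Gamma(14/5, 2173/160)
obs 3: x=-4 → posterior Inverse-Gamma(33/10, 7293/160)
obs 4: x=8 → posterior Inverse-Gamma(19/5, 8573/160)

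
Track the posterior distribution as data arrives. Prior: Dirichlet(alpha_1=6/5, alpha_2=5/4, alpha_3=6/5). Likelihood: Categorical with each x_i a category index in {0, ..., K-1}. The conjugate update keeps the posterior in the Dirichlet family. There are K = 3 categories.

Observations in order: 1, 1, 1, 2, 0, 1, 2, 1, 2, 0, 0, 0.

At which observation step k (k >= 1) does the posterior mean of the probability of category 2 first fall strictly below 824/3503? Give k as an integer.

k = 2

obs 1: x=1 → posterior Dirichlet(6/5, 9/4, 6/5)
obs 2: x=1 → posterior Dirichlet(6/5, 13/4, 6/5)
obs 3: x=1 → posterior Dirichlet(6/5, 17/4, 6/5)
obs 4: x=2 → posterior Dirichlet(6/5, 17/4, 11/5)
obs 5: x=0 → posterior Dirichlet(11/5, 17/4, 11/5)
obs 6: x=1 → posterior Dirichlet(11/5, 21/4, 11/5)
obs 7: x=2 → posterior Dirichlet(11/5, 21/4, 16/5)
obs 8: x=1 → posterior Dirichlet(11/5, 25/4, 16/5)
obs 9: x=2 → posterior Dirichlet(11/5, 25/4, 21/5)
obs 10: x=0 → posterior Dirichlet(16/5, 25/4, 21/5)
obs 11: x=0 → posterior Dirichlet(21/5, 25/4, 21/5)
obs 12: x=0 → posterior Dirichlet(26/5, 25/4, 21/5)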